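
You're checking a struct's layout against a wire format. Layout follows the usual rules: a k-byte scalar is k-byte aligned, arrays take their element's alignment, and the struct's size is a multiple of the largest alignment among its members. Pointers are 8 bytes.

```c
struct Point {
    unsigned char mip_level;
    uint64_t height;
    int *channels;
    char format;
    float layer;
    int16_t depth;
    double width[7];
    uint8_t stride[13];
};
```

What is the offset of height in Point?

8

0..1  mip_level  (1B, 1-aligned)
1..8  -- padding (7B)
8..16  height  (8B, 8-aligned)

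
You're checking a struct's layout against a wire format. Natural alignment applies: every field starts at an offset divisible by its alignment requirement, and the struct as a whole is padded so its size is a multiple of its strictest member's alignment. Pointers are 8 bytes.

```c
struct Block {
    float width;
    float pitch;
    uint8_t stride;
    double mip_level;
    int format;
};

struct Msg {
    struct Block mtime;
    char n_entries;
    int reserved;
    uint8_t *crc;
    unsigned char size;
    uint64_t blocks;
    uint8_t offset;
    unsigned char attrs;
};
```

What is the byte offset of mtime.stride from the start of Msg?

Block: width at 0 (size 4, align 4) → ends 4; pitch at 4 (size 4, align 4) → ends 8; stride at 8 (size 1, align 1) → ends 9; pad 7 to align 8 for mip_level; mip_level at 16 (size 8, align 8) → ends 24; format at 24 (size 4, align 4) → ends 28; tail pad 4 to reach multiple of 8; total 32 bytes, alignment 8
mtime at 0 (size 32, align 8) → ends 32
within Block: stride at 8
0 + 8 = 8

8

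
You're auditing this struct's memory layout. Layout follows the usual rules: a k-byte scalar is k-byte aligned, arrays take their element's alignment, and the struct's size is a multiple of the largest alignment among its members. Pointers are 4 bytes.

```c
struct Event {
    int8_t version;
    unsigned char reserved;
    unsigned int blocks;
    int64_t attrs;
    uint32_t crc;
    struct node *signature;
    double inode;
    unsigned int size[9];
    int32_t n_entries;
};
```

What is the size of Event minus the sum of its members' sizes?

@0: version [1B, align 1] → 1
@1: reserved [1B, align 1] → 2
+2 pad (align 4)
@4: blocks [4B, align 4] → 8
@8: attrs [8B, align 8] → 16
@16: crc [4B, align 4] → 20
@20: signature [4B, align 4] → 24
@24: inode [8B, align 8] → 32
@32: size [36B, align 4] → 68
@68: n_entries [4B, align 4] → 72
size 72, align 8
data bytes 70, size 72 → padding 2

2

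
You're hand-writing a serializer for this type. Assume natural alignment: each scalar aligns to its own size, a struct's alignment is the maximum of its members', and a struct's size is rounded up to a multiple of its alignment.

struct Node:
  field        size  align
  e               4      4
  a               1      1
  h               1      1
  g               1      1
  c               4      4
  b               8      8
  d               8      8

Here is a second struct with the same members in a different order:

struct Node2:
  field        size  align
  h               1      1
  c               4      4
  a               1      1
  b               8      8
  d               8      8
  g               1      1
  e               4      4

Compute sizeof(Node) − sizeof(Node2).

-8

e at 0 (size 4, align 4) → ends 4
a at 4 (size 1, align 1) → ends 5
h at 5 (size 1, align 1) → ends 6
g at 6 (size 1, align 1) → ends 7
pad 1 to align 4 for c
c at 8 (size 4, align 4) → ends 12
pad 4 to align 8 for b
b at 16 (size 8, align 8) → ends 24
d at 24 (size 8, align 8) → ends 32
total 32 bytes, alignment 8
— Node2 —
h at 0 (size 1, align 1) → ends 1
pad 3 to align 4 for c
c at 4 (size 4, align 4) → ends 8
a at 8 (size 1, align 1) → ends 9
pad 7 to align 8 for b
b at 16 (size 8, align 8) → ends 24
d at 24 (size 8, align 8) → ends 32
g at 32 (size 1, align 1) → ends 33
pad 3 to align 4 for e
e at 36 (size 4, align 4) → ends 40
total 40 bytes, alignment 8
32 − 40 = -8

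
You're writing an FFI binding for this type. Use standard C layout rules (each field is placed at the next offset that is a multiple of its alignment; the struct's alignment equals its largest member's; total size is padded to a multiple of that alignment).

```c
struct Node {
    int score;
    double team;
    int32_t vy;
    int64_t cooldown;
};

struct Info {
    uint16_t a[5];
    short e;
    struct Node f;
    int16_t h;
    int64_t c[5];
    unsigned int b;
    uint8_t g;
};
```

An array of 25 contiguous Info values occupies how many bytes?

Node: score at 0 (size 4, align 4) → ends 4; pad 4 to align 8 for team; team at 8 (size 8, align 8) → ends 16; vy at 16 (size 4, align 4) → ends 20; pad 4 to align 8 for cooldown; cooldown at 24 (size 8, align 8) → ends 32; total 32 bytes, alignment 8
a at 0 (size 10, align 2) → ends 10
e at 10 (size 2, align 2) → ends 12
pad 4 to align 8 for f
f at 16 (size 32, align 8) → ends 48
h at 48 (size 2, align 2) → ends 50
pad 6 to align 8 for c
c at 56 (size 40, align 8) → ends 96
b at 96 (size 4, align 4) → ends 100
g at 100 (size 1, align 1) → ends 101
tail pad 3 to reach multiple of 8
total 104 bytes, alignment 8
array of 25: 25 × 104 = 2600

2600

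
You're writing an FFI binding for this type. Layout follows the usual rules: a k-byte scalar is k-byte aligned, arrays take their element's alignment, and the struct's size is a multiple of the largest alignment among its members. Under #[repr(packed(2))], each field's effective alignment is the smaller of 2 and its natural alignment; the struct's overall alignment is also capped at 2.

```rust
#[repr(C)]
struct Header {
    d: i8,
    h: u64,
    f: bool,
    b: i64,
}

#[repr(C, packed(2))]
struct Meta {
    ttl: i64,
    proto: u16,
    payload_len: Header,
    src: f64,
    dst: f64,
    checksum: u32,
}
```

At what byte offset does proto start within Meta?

Header: @0: d [1B, align 1] → 1; +7 pad (align 8); @8: h [8B, align 8] → 16; @16: f [1B, align 1] → 17; +7 pad (align 8); @24: b [8B, align 8] → 32; size 32, align 8
@0: ttl [8B, align 2] → 8
@8: proto [2B, align 2] → 10

8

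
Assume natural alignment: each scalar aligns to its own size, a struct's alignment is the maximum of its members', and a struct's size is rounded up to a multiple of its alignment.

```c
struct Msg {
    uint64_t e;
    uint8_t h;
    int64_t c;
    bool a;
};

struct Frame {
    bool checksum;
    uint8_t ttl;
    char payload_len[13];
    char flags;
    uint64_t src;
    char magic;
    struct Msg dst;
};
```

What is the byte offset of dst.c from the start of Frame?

48

Msg: 0..8  e  (8B, 8-aligned); 8..9  h  (1B, 1-aligned); 9..16  -- padding (7B); 16..24  c  (8B, 8-aligned); 24..25  a  (1B, 1-aligned); 25..32  -- tail padding (7B); sizeof = 32, alignof = 8
0..1  checksum  (1B, 1-aligned)
1..2  ttl  (1B, 1-aligned)
2..15  payload_len  (13B, 1-aligned)
15..16  flags  (1B, 1-aligned)
16..24  src  (8B, 8-aligned)
24..25  magic  (1B, 1-aligned)
25..32  -- padding (7B)
32..64  dst  (32B, 8-aligned)
within Msg: c at 16
32 + 16 = 48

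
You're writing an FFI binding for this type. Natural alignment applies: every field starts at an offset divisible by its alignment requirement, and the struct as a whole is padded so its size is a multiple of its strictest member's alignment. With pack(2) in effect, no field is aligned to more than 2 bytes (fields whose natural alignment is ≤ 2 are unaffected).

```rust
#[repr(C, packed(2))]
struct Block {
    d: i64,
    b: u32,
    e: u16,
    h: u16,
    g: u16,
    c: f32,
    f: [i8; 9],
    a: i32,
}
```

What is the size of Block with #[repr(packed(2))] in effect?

d at 0 (size 8, align 2) → ends 8
b at 8 (size 4, align 2) → ends 12
e at 12 (size 2, align 2) → ends 14
h at 14 (size 2, align 2) → ends 16
g at 16 (size 2, align 2) → ends 18
c at 18 (size 4, align 2) → ends 22
f at 22 (size 9, align 1) → ends 31
pad 1 to align 2 for a
a at 32 (size 4, align 2) → ends 36
total 36 bytes, alignment 2

36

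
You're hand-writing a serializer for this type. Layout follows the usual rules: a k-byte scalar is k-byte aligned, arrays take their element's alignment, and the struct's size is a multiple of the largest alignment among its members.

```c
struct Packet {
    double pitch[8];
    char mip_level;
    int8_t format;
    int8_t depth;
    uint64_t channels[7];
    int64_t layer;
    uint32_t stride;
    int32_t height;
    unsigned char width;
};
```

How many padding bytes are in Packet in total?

0..64  pitch  (64B, 8-aligned)
64..65  mip_level  (1B, 1-aligned)
65..66  format  (1B, 1-aligned)
66..67  depth  (1B, 1-aligned)
67..72  -- padding (5B)
72..128  channels  (56B, 8-aligned)
128..136  layer  (8B, 8-aligned)
136..140  stride  (4B, 4-aligned)
140..144  height  (4B, 4-aligned)
144..145  width  (1B, 1-aligned)
145..152  -- tail padding (7B)
sizeof = 152, alignof = 8
data bytes 140, size 152 → padding 12

12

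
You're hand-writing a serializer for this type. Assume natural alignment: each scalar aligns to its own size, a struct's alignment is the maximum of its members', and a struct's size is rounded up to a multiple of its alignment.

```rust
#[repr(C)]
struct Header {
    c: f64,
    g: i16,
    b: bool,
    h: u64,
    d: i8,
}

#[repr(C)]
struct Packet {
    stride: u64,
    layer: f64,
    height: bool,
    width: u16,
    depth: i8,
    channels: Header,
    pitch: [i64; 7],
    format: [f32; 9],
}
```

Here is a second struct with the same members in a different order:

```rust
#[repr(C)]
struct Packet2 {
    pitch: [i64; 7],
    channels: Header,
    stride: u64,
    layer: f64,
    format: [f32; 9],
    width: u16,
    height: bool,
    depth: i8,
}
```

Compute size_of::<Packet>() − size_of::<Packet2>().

8

Header: 0..8  c  (8B, 8-aligned); 8..10  g  (2B, 2-aligned); 10..11  b  (1B, 1-aligned); 11..16  -- padding (5B); 16..24  h  (8B, 8-aligned); 24..25  d  (1B, 1-aligned); 25..32  -- tail padding (7B); sizeof = 32, alignof = 8
0..8  stride  (8B, 8-aligned)
8..16  layer  (8B, 8-aligned)
16..17  height  (1B, 1-aligned)
17..18  -- padding (1B)
18..20  width  (2B, 2-aligned)
20..21  depth  (1B, 1-aligned)
21..24  -- padding (3B)
24..56  channels  (32B, 8-aligned)
56..112  pitch  (56B, 8-aligned)
112..148  format  (36B, 4-aligned)
148..152  -- tail padding (4B)
sizeof = 152, alignof = 8
— Packet2 —
0..56  pitch  (56B, 8-aligned)
56..88  channels  (32B, 8-aligned)
88..96  stride  (8B, 8-aligned)
96..104  layer  (8B, 8-aligned)
104..140  format  (36B, 4-aligned)
140..142  width  (2B, 2-aligned)
142..143  height  (1B, 1-aligned)
143..144  depth  (1B, 1-aligned)
sizeof = 144, alignof = 8
152 − 144 = 8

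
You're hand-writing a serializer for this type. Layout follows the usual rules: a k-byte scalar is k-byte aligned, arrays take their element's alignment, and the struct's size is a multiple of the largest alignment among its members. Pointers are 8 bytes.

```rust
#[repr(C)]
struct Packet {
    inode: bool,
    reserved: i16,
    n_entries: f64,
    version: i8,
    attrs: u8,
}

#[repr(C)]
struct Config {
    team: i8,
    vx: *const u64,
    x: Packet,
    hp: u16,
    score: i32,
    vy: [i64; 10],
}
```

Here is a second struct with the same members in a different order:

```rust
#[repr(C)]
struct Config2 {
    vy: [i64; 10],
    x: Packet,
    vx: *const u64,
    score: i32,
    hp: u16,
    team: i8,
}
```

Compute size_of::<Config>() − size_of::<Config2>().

Packet: inode at 0 (size 1, align 1) → ends 1; pad 1 to align 2 for reserved; reserved at 2 (size 2, align 2) → ends 4; pad 4 to align 8 for n_entries; n_entries at 8 (size 8, align 8) → ends 16; version at 16 (size 1, align 1) → ends 17; attrs at 17 (size 1, align 1) → ends 18; tail pad 6 to reach multiple of 8; total 24 bytes, alignment 8
team at 0 (size 1, align 1) → ends 1
pad 7 to align 8 for vx
vx at 8 (size 8, align 8) → ends 16
x at 16 (size 24, align 8) → ends 40
hp at 40 (size 2, align 2) → ends 42
pad 2 to align 4 for score
score at 44 (size 4, align 4) → ends 48
vy at 48 (size 80, align 8) → ends 128
total 128 bytes, alignment 8
— Config2 —
vy at 0 (size 80, align 8) → ends 80
x at 80 (size 24, align 8) → ends 104
vx at 104 (size 8, align 8) → ends 112
score at 112 (size 4, align 4) → ends 116
hp at 116 (size 2, align 2) → ends 118
team at 118 (size 1, align 1) → ends 119
tail pad 1 to reach multiple of 8
total 120 bytes, alignment 8
128 − 120 = 8

8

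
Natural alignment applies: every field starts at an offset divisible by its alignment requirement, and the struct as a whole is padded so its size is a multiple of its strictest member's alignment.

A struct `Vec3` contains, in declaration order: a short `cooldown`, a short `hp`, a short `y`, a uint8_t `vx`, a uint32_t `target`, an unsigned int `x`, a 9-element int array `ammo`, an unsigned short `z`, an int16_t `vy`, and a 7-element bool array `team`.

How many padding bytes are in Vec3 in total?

cooldown at 0 (size 2, align 2) → ends 2
hp at 2 (size 2, align 2) → ends 4
y at 4 (size 2, align 2) → ends 6
vx at 6 (size 1, align 1) → ends 7
pad 1 to align 4 for target
target at 8 (size 4, align 4) → ends 12
x at 12 (size 4, align 4) → ends 16
ammo at 16 (size 36, align 4) → ends 52
z at 52 (size 2, align 2) → ends 54
vy at 54 (size 2, align 2) → ends 56
team at 56 (size 7, align 1) → ends 63
tail pad 1 to reach multiple of 4
total 64 bytes, alignment 4
data bytes 62, size 64 → padding 2

2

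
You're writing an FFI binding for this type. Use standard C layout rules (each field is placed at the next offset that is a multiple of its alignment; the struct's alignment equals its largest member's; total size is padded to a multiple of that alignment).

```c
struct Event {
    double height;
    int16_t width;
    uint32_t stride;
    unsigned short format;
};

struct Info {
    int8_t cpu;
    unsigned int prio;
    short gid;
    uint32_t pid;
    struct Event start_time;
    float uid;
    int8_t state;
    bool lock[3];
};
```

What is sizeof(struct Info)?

48

Event: height at 0 (size 8, align 8) → ends 8; width at 8 (size 2, align 2) → ends 10; pad 2 to align 4 for stride; stride at 12 (size 4, align 4) → ends 16; format at 16 (size 2, align 2) → ends 18; tail pad 6 to reach multiple of 8; total 24 bytes, alignment 8
cpu at 0 (size 1, align 1) → ends 1
pad 3 to align 4 for prio
prio at 4 (size 4, align 4) → ends 8
gid at 8 (size 2, align 2) → ends 10
pad 2 to align 4 for pid
pid at 12 (size 4, align 4) → ends 16
start_time at 16 (size 24, align 8) → ends 40
uid at 40 (size 4, align 4) → ends 44
state at 44 (size 1, align 1) → ends 45
lock at 45 (size 3, align 1) → ends 48
total 48 bytes, alignment 8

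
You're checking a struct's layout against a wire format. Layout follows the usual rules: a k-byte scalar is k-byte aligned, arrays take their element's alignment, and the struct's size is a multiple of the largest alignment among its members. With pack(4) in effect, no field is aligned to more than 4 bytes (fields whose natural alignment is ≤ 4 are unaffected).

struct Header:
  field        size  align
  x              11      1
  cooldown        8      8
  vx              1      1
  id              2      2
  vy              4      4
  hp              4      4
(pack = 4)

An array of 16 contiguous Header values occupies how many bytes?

0..11  x  (11B, 1-aligned)
11..12  -- padding (1B)
12..20  cooldown  (8B, 4-aligned)
20..21  vx  (1B, 1-aligned)
21..22  -- padding (1B)
22..24  id  (2B, 2-aligned)
24..28  vy  (4B, 4-aligned)
28..32  hp  (4B, 4-aligned)
sizeof = 32, alignof = 4
array of 16: 16 × 32 = 512

512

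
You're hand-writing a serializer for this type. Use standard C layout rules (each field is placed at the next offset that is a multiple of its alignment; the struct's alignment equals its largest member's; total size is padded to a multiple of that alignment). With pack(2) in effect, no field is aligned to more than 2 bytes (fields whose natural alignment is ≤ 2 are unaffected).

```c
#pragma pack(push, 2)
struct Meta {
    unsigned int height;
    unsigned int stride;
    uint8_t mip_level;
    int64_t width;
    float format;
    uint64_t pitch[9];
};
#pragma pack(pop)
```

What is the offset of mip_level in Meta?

8

@0: height [4B, align 2] → 4
@4: stride [4B, align 2] → 8
@8: mip_level [1B, align 1] → 9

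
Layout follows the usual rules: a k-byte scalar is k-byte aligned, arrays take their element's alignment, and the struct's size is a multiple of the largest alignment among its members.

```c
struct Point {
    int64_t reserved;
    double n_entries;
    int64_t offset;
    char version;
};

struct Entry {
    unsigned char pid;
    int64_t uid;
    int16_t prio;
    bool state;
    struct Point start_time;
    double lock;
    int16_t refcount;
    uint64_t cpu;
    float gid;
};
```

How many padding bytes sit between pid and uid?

7

Point: reserved at 0 (size 8, align 8) → ends 8; n_entries at 8 (size 8, align 8) → ends 16; offset at 16 (size 8, align 8) → ends 24; version at 24 (size 1, align 1) → ends 25; tail pad 7 to reach multiple of 8; total 32 bytes, alignment 8
pid at 0 (size 1, align 1) → ends 1
pad 7 to align 8 for uid
uid at 8 (size 8, align 8) → ends 16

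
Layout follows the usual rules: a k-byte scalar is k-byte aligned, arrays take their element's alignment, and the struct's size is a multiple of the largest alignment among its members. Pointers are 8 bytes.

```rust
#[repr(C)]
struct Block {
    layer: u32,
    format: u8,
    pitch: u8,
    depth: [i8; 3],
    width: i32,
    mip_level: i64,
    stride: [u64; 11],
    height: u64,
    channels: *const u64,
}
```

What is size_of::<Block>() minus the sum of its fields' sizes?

@0: layer [4B, align 4] → 4
@4: format [1B, align 1] → 5
@5: pitch [1B, align 1] → 6
@6: depth [3B, align 1] → 9
+3 pad (align 4)
@12: width [4B, align 4] → 16
@16: mip_level [8B, align 8] → 24
@24: stride [88B, align 8] → 112
@112: height [8B, align 8] → 120
@120: channels [8B, align 8] → 128
size 128, align 8
data bytes 125, size 128 → padding 3

3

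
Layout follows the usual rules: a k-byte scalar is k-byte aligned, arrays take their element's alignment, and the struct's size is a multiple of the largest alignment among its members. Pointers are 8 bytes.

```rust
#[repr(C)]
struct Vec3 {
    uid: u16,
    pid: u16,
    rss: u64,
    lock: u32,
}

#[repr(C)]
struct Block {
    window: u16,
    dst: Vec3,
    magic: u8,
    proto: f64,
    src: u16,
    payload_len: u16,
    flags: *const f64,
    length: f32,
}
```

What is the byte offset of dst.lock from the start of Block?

24

Vec3: @0: uid [2B, align 2] → 2; @2: pid [2B, align 2] → 4; +4 pad (align 8); @8: rss [8B, align 8] → 16; @16: lock [4B, align 4] → 20; +4 tail pad (align 8); size 24, align 8
@0: window [2B, align 2] → 2
+6 pad (align 8)
@8: dst [24B, align 8] → 32
within Vec3: lock at 16
8 + 16 = 24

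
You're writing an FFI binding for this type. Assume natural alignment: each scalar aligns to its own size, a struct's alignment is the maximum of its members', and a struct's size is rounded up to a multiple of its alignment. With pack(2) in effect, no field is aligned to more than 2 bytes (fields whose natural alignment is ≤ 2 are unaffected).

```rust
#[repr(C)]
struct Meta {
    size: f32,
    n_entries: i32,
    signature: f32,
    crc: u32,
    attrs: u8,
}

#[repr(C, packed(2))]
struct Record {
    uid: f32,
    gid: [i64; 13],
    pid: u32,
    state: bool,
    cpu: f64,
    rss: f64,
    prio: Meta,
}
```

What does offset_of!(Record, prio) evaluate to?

Meta: @0: size [4B, align 4] → 4; @4: n_entries [4B, align 4] → 8; @8: signature [4B, align 4] → 12; @12: crc [4B, align 4] → 16; @16: attrs [1B, align 1] → 17; +3 tail pad (align 4); size 20, align 4
@0: uid [4B, align 2] → 4
@4: gid [104B, align 2] → 108
@108: pid [4B, align 2] → 112
@112: state [1B, align 1] → 113
+1 pad (align 2)
@114: cpu [8B, align 2] → 122
@122: rss [8B, align 2] → 130
@130: prio [20B, align 2] → 150

130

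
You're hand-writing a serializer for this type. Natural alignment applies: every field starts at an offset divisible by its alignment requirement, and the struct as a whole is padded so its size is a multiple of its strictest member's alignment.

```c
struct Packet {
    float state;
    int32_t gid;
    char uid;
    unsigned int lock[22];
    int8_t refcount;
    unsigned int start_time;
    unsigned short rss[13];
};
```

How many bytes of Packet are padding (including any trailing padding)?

8

0..4  state  (4B, 4-aligned)
4..8  gid  (4B, 4-aligned)
8..9  uid  (1B, 1-aligned)
9..12  -- padding (3B)
12..100  lock  (88B, 4-aligned)
100..101  refcount  (1B, 1-aligned)
101..104  -- padding (3B)
104..108  start_time  (4B, 4-aligned)
108..134  rss  (26B, 2-aligned)
134..136  -- tail padding (2B)
sizeof = 136, alignof = 4
data bytes 128, size 136 → padding 8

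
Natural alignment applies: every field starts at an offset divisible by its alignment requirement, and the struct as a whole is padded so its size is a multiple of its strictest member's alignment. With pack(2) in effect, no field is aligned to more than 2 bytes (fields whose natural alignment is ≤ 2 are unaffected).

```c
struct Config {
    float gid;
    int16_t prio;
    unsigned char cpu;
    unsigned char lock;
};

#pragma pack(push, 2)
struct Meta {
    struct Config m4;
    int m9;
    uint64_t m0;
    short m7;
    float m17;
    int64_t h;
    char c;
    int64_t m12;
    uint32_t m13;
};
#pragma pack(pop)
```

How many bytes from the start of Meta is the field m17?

Config: 0..4  gid  (4B, 4-aligned); 4..6  prio  (2B, 2-aligned); 6..7  cpu  (1B, 1-aligned); 7..8  lock  (1B, 1-aligned); sizeof = 8, alignof = 4
0..8  m4  (8B, 2-aligned)
8..12  m9  (4B, 2-aligned)
12..20  m0  (8B, 2-aligned)
20..22  m7  (2B, 2-aligned)
22..26  m17  (4B, 2-aligned)

22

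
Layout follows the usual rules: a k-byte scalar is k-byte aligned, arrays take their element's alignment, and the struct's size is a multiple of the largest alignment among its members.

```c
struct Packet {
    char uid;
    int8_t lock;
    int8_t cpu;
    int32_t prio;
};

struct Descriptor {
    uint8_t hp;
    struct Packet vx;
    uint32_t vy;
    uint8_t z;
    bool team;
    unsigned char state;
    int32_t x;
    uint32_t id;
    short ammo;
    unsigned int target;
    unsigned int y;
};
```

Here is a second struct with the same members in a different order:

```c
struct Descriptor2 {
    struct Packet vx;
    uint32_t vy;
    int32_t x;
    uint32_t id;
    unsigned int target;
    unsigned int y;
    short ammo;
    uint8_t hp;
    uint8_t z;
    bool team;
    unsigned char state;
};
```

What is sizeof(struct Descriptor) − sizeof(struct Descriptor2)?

4

Packet: uid at 0 (size 1, align 1) → ends 1; lock at 1 (size 1, align 1) → ends 2; cpu at 2 (size 1, align 1) → ends 3; pad 1 to align 4 for prio; prio at 4 (size 4, align 4) → ends 8; total 8 bytes, alignment 4
hp at 0 (size 1, align 1) → ends 1
pad 3 to align 4 for vx
vx at 4 (size 8, align 4) → ends 12
vy at 12 (size 4, align 4) → ends 16
z at 16 (size 1, align 1) → ends 17
team at 17 (size 1, align 1) → ends 18
state at 18 (size 1, align 1) → ends 19
pad 1 to align 4 for x
x at 20 (size 4, align 4) → ends 24
id at 24 (size 4, align 4) → ends 28
ammo at 28 (size 2, align 2) → ends 30
pad 2 to align 4 for target
target at 32 (size 4, align 4) → ends 36
y at 36 (size 4, align 4) → ends 40
total 40 bytes, alignment 4
— Descriptor2 —
vx at 0 (size 8, align 4) → ends 8
vy at 8 (size 4, align 4) → ends 12
x at 12 (size 4, align 4) → ends 16
id at 16 (size 4, align 4) → ends 20
target at 20 (size 4, align 4) → ends 24
y at 24 (size 4, align 4) → ends 28
ammo at 28 (size 2, align 2) → ends 30
hp at 30 (size 1, align 1) → ends 31
z at 31 (size 1, align 1) → ends 32
team at 32 (size 1, align 1) → ends 33
state at 33 (size 1, align 1) → ends 34
tail pad 2 to reach multiple of 4
total 36 bytes, alignment 4
40 − 36 = 4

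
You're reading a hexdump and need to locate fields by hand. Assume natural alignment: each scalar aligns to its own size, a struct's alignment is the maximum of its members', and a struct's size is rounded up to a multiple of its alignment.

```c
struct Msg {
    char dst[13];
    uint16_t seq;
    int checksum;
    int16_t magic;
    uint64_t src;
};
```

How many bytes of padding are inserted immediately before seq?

0..13  dst  (13B, 1-aligned)
13..14  -- padding (1B)
14..16  seq  (2B, 2-aligned)

1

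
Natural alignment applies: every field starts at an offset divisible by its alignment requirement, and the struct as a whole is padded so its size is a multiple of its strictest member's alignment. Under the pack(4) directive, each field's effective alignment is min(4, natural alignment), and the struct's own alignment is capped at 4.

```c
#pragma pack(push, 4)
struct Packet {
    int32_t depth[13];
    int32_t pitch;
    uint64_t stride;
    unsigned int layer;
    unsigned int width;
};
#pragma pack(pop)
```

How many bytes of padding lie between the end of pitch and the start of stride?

0

@0: depth [52B, align 4] → 52
@52: pitch [4B, align 4] → 56
@56: stride [8B, align 4] → 64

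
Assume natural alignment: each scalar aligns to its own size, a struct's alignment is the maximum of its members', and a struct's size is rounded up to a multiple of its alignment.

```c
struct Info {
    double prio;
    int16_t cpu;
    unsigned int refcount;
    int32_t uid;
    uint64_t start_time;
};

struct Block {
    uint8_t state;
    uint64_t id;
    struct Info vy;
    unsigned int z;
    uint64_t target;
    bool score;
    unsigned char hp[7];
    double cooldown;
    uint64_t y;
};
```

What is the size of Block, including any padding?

Info: prio at 0 (size 8, align 8) → ends 8; cpu at 8 (size 2, align 2) → ends 10; pad 2 to align 4 for refcount; refcount at 12 (size 4, align 4) → ends 16; uid at 16 (size 4, align 4) → ends 20; pad 4 to align 8 for start_time; start_time at 24 (size 8, align 8) → ends 32; total 32 bytes, alignment 8
state at 0 (size 1, align 1) → ends 1
pad 7 to align 8 for id
id at 8 (size 8, align 8) → ends 16
vy at 16 (size 32, align 8) → ends 48
z at 48 (size 4, align 4) → ends 52
pad 4 to align 8 for target
target at 56 (size 8, align 8) → ends 64
score at 64 (size 1, align 1) → ends 65
hp at 65 (size 7, align 1) → ends 72
cooldown at 72 (size 8, align 8) → ends 80
y at 80 (size 8, align 8) → ends 88
total 88 bytes, alignment 8

88 bytes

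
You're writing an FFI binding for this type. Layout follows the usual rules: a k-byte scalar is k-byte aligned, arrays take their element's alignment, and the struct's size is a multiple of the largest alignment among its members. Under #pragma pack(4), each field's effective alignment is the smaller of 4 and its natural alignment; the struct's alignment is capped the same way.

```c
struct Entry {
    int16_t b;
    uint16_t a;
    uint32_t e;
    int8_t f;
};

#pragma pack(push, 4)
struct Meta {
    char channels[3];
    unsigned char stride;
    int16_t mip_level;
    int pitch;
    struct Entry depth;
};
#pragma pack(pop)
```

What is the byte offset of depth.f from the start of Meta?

20

Entry: @0: b [2B, align 2] → 2; @2: a [2B, align 2] → 4; @4: e [4B, align 4] → 8; @8: f [1B, align 1] → 9; +3 tail pad (align 4); size 12, align 4
@0: channels [3B, align 1] → 3
@3: stride [1B, align 1] → 4
@4: mip_level [2B, align 2] → 6
+2 pad (align 4)
@8: pitch [4B, align 4] → 12
@12: depth [12B, align 4] → 24
within Entry: f at 8
12 + 8 = 20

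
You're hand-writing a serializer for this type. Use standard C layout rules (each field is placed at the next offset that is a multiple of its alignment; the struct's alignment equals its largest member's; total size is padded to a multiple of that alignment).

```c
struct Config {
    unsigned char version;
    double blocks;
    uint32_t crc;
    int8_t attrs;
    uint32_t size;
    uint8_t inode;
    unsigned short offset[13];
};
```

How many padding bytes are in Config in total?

11

version at 0 (size 1, align 1) → ends 1
pad 7 to align 8 for blocks
blocks at 8 (size 8, align 8) → ends 16
crc at 16 (size 4, align 4) → ends 20
attrs at 20 (size 1, align 1) → ends 21
pad 3 to align 4 for size
size at 24 (size 4, align 4) → ends 28
inode at 28 (size 1, align 1) → ends 29
pad 1 to align 2 for offset
offset at 30 (size 26, align 2) → ends 56
total 56 bytes, alignment 8
data bytes 45, size 56 → padding 11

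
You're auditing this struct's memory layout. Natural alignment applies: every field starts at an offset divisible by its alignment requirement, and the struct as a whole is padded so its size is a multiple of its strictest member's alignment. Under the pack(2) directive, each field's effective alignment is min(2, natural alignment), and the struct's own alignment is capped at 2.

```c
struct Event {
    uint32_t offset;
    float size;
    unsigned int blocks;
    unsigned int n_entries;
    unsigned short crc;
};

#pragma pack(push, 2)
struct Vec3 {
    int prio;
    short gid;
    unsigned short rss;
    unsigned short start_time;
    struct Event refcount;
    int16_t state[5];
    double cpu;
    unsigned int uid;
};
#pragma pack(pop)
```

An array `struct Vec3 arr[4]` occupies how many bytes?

208

Event: @0: offset [4B, align 4] → 4; @4: size [4B, align 4] → 8; @8: blocks [4B, align 4] → 12; @12: n_entries [4B, align 4] → 16; @16: crc [2B, align 2] → 18; +2 tail pad (align 4); size 20, align 4
@0: prio [4B, align 2] → 4
@4: gid [2B, align 2] → 6
@6: rss [2B, align 2] → 8
@8: start_time [2B, align 2] → 10
@10: refcount [20B, align 2] → 30
@30: state [10B, align 2] → 40
@40: cpu [8B, align 2] → 48
@48: uid [4B, align 2] → 52
size 52, align 2
array of 4: 4 × 52 = 208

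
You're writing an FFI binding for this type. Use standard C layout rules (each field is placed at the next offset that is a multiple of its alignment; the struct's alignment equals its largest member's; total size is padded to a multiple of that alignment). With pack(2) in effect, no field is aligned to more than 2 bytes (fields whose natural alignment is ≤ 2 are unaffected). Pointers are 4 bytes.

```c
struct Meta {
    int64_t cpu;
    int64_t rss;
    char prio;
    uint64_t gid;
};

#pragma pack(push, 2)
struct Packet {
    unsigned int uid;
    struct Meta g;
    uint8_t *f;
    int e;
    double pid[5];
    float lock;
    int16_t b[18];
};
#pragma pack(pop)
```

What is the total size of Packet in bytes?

Meta: @0: cpu [8B, align 8] → 8; @8: rss [8B, align 8] → 16; @16: prio [1B, align 1] → 17; +7 pad (align 8); @24: gid [8B, align 8] → 32; size 32, align 8
@0: uid [4B, align 2] → 4
@4: g [32B, align 2] → 36
@36: f [4B, align 2] → 40
@40: e [4B, align 2] → 44
@44: pid [40B, align 2] → 84
@84: lock [4B, align 2] → 88
@88: b [36B, align 2] → 124
size 124, align 2

124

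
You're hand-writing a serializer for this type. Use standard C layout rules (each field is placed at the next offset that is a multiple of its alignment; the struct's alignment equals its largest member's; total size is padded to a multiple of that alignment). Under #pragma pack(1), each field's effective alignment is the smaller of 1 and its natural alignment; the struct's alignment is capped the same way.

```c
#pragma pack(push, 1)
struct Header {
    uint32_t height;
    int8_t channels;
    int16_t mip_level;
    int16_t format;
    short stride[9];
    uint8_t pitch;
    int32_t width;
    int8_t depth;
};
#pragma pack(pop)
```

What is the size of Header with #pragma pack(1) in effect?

33

0..4  height  (4B, 1-aligned)
4..5  channels  (1B, 1-aligned)
5..7  mip_level  (2B, 1-aligned)
7..9  format  (2B, 1-aligned)
9..27  stride  (18B, 1-aligned)
27..28  pitch  (1B, 1-aligned)
28..32  width  (4B, 1-aligned)
32..33  depth  (1B, 1-aligned)
sizeof = 33, alignof = 1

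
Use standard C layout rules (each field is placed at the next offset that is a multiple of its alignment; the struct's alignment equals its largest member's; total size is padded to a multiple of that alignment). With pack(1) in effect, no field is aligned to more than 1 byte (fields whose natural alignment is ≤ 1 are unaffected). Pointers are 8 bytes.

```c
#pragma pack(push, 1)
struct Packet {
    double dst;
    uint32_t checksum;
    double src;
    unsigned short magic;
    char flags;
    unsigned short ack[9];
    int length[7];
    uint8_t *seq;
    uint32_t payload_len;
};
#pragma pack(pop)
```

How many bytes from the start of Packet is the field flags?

0..8  dst  (8B, 1-aligned)
8..12  checksum  (4B, 1-aligned)
12..20  src  (8B, 1-aligned)
20..22  magic  (2B, 1-aligned)
22..23  flags  (1B, 1-aligned)

22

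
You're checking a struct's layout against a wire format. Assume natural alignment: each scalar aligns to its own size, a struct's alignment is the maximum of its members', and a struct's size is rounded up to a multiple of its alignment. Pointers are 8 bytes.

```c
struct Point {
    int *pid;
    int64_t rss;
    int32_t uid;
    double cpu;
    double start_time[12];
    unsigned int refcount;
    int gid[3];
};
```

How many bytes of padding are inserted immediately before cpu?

pid at 0 (size 8, align 8) → ends 8
rss at 8 (size 8, align 8) → ends 16
uid at 16 (size 4, align 4) → ends 20
pad 4 to align 8 for cpu
cpu at 24 (size 8, align 8) → ends 32

4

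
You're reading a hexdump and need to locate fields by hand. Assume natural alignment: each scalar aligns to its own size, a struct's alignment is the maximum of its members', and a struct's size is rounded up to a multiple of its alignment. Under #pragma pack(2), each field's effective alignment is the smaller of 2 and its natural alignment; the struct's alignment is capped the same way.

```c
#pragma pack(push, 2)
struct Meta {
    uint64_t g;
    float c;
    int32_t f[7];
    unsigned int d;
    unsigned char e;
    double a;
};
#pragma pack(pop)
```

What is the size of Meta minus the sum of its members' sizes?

@0: g [8B, align 2] → 8
@8: c [4B, align 2] → 12
@12: f [28B, align 2] → 40
@40: d [4B, align 2] → 44
@44: e [1B, align 1] → 45
+1 pad (align 2)
@46: a [8B, align 2] → 54
size 54, align 2
data bytes 53, size 54 → padding 1

1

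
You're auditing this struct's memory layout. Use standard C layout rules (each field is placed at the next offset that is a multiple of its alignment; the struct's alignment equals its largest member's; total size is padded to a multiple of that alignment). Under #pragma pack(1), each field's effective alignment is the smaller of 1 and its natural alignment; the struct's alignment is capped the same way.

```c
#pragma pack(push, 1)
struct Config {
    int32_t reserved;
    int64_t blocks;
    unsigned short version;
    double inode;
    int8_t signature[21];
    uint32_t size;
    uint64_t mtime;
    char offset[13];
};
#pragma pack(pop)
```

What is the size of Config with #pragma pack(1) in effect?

68

@0: reserved [4B, align 1] → 4
@4: blocks [8B, align 1] → 12
@12: version [2B, align 1] → 14
@14: inode [8B, align 1] → 22
@22: signature [21B, align 1] → 43
@43: size [4B, align 1] → 47
@47: mtime [8B, align 1] → 55
@55: offset [13B, align 1] → 68
size 68, align 1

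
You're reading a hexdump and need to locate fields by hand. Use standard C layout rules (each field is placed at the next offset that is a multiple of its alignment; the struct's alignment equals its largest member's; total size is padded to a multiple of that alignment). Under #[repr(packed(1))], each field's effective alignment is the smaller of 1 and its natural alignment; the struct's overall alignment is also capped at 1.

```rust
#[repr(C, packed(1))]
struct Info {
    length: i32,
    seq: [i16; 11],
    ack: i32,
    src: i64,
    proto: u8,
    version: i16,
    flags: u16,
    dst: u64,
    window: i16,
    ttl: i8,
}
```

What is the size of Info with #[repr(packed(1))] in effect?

54

0..4  length  (4B, 1-aligned)
4..26  seq  (22B, 1-aligned)
26..30  ack  (4B, 1-aligned)
30..38  src  (8B, 1-aligned)
38..39  proto  (1B, 1-aligned)
39..41  version  (2B, 1-aligned)
41..43  flags  (2B, 1-aligned)
43..51  dst  (8B, 1-aligned)
51..53  window  (2B, 1-aligned)
53..54  ttl  (1B, 1-aligned)
sizeof = 54, alignof = 1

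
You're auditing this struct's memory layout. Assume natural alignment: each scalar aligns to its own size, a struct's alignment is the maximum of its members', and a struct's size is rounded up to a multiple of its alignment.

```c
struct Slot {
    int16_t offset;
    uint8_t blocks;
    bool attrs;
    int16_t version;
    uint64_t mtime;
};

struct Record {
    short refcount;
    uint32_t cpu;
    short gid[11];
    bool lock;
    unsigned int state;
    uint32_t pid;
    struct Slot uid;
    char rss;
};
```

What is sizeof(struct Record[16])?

Slot: @0: offset [2B, align 2] → 2; @2: blocks [1B, align 1] → 3; @3: attrs [1B, align 1] → 4; @4: version [2B, align 2] → 6; +2 pad (align 8); @8: mtime [8B, align 8] → 16; size 16, align 8
@0: refcount [2B, align 2] → 2
+2 pad (align 4)
@4: cpu [4B, align 4] → 8
@8: gid [22B, align 2] → 30
@30: lock [1B, align 1] → 31
+1 pad (align 4)
@32: state [4B, align 4] → 36
@36: pid [4B, align 4] → 40
@40: uid [16B, align 8] → 56
@56: rss [1B, align 1] → 57
+7 tail pad (align 8)
size 64, align 8
array of 16: 16 × 64 = 1024

1024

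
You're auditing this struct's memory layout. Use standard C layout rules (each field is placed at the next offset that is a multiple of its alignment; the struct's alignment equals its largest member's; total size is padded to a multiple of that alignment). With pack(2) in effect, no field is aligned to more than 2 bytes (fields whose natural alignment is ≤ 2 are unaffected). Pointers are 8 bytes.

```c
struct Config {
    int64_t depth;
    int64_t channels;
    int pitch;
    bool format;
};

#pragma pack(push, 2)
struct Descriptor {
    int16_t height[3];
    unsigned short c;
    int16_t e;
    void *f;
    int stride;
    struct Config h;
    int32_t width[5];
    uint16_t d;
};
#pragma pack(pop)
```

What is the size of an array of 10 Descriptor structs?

680

Config: @0: depth [8B, align 8] → 8; @8: channels [8B, align 8] → 16; @16: pitch [4B, align 4] → 20; @20: format [1B, align 1] → 21; +3 tail pad (align 8); size 24, align 8
@0: height [6B, align 2] → 6
@6: c [2B, align 2] → 8
@8: e [2B, align 2] → 10
@10: f [8B, align 2] → 18
@18: stride [4B, align 2] → 22
@22: h [24B, align 2] → 46
@46: width [20B, align 2] → 66
@66: d [2B, align 2] → 68
size 68, align 2
array of 10: 10 × 68 = 680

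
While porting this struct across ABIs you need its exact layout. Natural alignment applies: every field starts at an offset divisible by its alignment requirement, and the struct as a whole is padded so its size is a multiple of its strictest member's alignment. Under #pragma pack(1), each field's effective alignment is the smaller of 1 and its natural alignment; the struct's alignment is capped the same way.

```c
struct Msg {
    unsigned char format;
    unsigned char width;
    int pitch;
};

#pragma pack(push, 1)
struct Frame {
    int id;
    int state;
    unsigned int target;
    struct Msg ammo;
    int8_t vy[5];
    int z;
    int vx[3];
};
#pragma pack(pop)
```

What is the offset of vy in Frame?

Msg: format at 0 (size 1, align 1) → ends 1; width at 1 (size 1, align 1) → ends 2; pad 2 to align 4 for pitch; pitch at 4 (size 4, align 4) → ends 8; total 8 bytes, alignment 4
id at 0 (size 4, align 1) → ends 4
state at 4 (size 4, align 1) → ends 8
target at 8 (size 4, align 1) → ends 12
ammo at 12 (size 8, align 1) → ends 20
vy at 20 (size 5, align 1) → ends 25

20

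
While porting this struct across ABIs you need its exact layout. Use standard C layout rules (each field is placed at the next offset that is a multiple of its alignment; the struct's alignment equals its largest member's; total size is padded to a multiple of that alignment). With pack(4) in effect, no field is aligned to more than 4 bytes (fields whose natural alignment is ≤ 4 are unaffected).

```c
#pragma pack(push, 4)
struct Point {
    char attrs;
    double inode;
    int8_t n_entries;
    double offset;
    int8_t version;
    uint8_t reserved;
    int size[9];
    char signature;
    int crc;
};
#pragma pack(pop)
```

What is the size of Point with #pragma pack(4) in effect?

72

0..1  attrs  (1B, 1-aligned)
1..4  -- padding (3B)
4..12  inode  (8B, 4-aligned)
12..13  n_entries  (1B, 1-aligned)
13..16  -- padding (3B)
16..24  offset  (8B, 4-aligned)
24..25  version  (1B, 1-aligned)
25..26  reserved  (1B, 1-aligned)
26..28  -- padding (2B)
28..64  size  (36B, 4-aligned)
64..65  signature  (1B, 1-aligned)
65..68  -- padding (3B)
68..72  crc  (4B, 4-aligned)
sizeof = 72, alignof = 4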